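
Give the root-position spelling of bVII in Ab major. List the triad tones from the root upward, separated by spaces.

Gb Bb Db

Scale degree 7 in Ab major is G. bVII uses the lowered form, Gb, taken from Ab minor. Building the major chord from the parallel minor on Gb: Gb–Bb–Db.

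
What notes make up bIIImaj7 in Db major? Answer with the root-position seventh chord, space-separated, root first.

Scale degree 3 in Db major is F. bIIImaj7 uses the lowered form, Fb, taken from Db minor. Stacking thirds in Db minor on Fb gives Fb–Ab–Cb–Eb.

Fb Ab Cb Eb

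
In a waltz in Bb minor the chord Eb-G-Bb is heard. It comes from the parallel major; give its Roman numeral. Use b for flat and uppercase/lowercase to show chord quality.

Eb is scale degree 4 in Bb minor. Eb–G–Bb is a major chord — the form found in Bb major, not the diatonic iv (Ebm). Borrowed into Bb minor it is written IV.

IV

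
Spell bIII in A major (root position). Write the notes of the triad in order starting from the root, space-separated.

C E G

bIII is built on the lowered scale degree 3. In A major degree 3 is C#; lowered it becomes C. Building the major chord from the parallel minor on C: C–E–G.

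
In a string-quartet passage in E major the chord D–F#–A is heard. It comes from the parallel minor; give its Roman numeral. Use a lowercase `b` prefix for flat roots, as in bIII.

The root D is the lowered 7th scale degree — diatonically E major has D# there. D–F#–A is a major chord — the form found in E minor, not the diatonic vii° (D#dim). Borrowed into E major it is written bVII.

bVII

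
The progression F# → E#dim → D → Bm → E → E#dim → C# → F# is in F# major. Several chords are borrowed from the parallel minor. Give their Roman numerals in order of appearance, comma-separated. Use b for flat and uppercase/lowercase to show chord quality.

bVI, iv, bVII

In F# major the diatonic chords are F#, G#m, A#m, B, C#, D#m, E#dim. F#, E#dim and C# are all diatonic. But D (D–F#–A) is foreign: the diatonic vi on degree 6 is D#m, whereas D comes from F# minor. It is labeled bVI. Bm (B–D–F#) doesn't fit — on degree 4 F# major would have B (IV). Bm is the degree-4 chord of F# minor, so it is the borrowed iv. But E (E–G#–B) is foreign: the diatonic vii° on degree 7 is E#dim, whereas E comes from F# minor. It is labeled bVII.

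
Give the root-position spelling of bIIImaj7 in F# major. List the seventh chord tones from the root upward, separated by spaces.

A C# E G#

The root of bIIImaj7 is the lowered 3rd degree: A# becomes A. Building the major-seventh chord from the parallel minor on A: A–C#–E–G#.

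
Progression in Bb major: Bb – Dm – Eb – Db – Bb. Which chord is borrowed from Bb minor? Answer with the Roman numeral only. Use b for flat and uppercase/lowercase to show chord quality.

bIII

In Bb major the diatonic chords are Bb, Cm, Dm, Eb, F, Gm, Adim. Bb, Dm and Eb are all diatonic. But Db (Db–F–Ab) is foreign: the diatonic iii on degree 3 is Dm, whereas Db comes from Bb minor. It is labeled bIII.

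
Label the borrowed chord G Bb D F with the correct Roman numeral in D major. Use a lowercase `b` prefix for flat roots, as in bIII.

iv7

The root G is the diatonic 4th degree of D major; the borrowing shows in the chord quality. G–Bb–D–F is a minor-seventh chord — the form found in D minor, not the diatonic IV (G). Borrowed into D major it is written iv7.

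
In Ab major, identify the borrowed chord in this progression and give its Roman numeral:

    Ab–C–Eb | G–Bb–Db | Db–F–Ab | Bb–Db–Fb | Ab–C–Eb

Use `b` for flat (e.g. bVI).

ii°

The diatonic triads in Ab major are Ab, Bbm, Cm, Db, Eb, Fm, Gdim. Of the given chords, Ab–C–Eb = Ab, G–Bb–Db = Gdim and Db–F–Ab = Db are diatonic. Bb–Db–Fb doesn't fit — on degree 2 Ab major would have Bbm (ii). Bbdim is the degree-2 chord of Ab minor, so it is the borrowed ii°.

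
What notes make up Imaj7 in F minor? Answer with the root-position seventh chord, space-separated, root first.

Imaj7 is built on scale degree 1, which is F in both F minor and its parallel. Building the major-seventh chord from the parallel major on F: F–A–C–E.

F A C E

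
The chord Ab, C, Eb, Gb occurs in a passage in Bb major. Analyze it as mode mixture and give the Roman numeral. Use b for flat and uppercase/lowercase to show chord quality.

bVII7

In Bb major scale degree 7 is A; Ab is its lowered form, from Bb minor. Diatonically Bb major has Adim (vii°) on that degree; Ab–C–Eb–Gb is instead the dominant-seventh chord native to Bb minor, so it takes the label bVII7.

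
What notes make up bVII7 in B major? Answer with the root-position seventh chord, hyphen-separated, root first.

A-C#-E-G

Scale degree 7 in B major is A#. bVII7 uses the lowered form, A, taken from B minor. Building the dominant-seventh chord from the parallel minor on A: A–C#–E–G.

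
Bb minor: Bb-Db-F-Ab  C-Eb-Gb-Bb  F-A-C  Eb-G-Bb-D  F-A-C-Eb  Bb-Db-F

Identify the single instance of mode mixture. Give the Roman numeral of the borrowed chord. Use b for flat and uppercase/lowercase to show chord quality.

IVmaj7

In Bb minor (with V from harmonic minor) the diatonic chords are Bbm, Cdim, Db, Ebm, F, Gb, Ab. Bb–Db–F–Ab = Bbm7, C–Eb–Gb–Bb = Cm7b5, F–A–C = F, F–A–C–Eb = F7 and Bb–Db–F = Bbm all belong to that set. Eb–G–Bb–D doesn't fit — on degree 4 Bb minor would have Ebm (iv). Ebmaj7 is the degree-4 chord of Bb major, so it is the borrowed IVmaj7.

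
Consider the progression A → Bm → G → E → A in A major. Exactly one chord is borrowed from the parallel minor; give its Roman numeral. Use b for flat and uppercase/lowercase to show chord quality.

bVII

A major has the diatonic set A, Bm, C#m, D, E, F#m, G#dim. Of the given chords, A, Bm and E are diatonic. G (G–B–D) is not: scale degree 7 in A major carries G#dim (vii°). In A minor the chord on that degree is G, so here it functions as bVII, borrowed from the parallel minor.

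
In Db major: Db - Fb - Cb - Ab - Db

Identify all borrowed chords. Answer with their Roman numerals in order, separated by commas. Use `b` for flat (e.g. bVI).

bIII, bVII

The diatonic triads in Db major are Db, Ebm, Fm, Gb, Ab, Bbm, Cdim. Db and Ab both belong to that set. Fb (Fb–Ab–Cb) is not: scale degree 3 in Db major carries Fm (iii). In Db minor the chord on that degree is Fb, so here it functions as bIII, borrowed from the parallel minor. But Cb (Cb–Eb–Gb) is foreign: the diatonic vii° on degree 7 is Cdim, whereas Cb comes from Db minor. It is labeled bVII.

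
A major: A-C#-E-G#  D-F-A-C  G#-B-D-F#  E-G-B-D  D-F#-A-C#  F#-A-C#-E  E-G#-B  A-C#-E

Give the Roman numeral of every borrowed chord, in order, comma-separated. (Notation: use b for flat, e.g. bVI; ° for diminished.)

In A major the diatonic chords are A, Bm, C#m, D, E, F#m, G#dim. A–C#–E–G# = Amaj7, G#–B–D–F# = G#m7b5, D–F#–A–C# = Dmaj7, F#–A–C#–E = F#m7, E–G#–B = E and A–C#–E = A are all diatonic. D–F–A–C is not: scale degree 4 in A major carries D (IV). In A minor the chord on that degree is Dm7, so here it functions as iv7, borrowed from the parallel minor. But E–G–B–D is foreign: the diatonic V on degree 5 is E, whereas Em7 comes from A minor. It is labeled v7.

iv7, v7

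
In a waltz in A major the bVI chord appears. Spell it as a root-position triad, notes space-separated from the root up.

F A C

bVI is built on the lowered scale degree 6. In A major degree 6 is F#; lowered it becomes F. In A minor the chord on F is F–A–C.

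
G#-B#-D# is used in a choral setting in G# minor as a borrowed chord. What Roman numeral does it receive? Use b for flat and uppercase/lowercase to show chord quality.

G# is scale degree 1 in G# minor. Diatonically G# minor has G#m (i) on that degree; G#–B#–D# is instead the major chord native to G# major, so it takes the label I.

I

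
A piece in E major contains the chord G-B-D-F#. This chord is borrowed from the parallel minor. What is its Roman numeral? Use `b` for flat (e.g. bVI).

bIIImaj7

In E major scale degree 3 is G#; G is its lowered form, from E minor. The diatonic chord on degree 3 would be G#m (iii), but G–B–D–F# is the major-seventh chord from E minor. As a borrowed chord it is labeled bIIImaj7.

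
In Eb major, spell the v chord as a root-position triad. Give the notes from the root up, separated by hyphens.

Bb-Db-F

v is built on scale degree 5, which is Bb in both Eb major and its parallel. In Eb minor the chord on Bb is Bb–Db–F.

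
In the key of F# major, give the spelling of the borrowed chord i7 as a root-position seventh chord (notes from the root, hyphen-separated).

The root, F#, is scale degree 1 — the same note in F# major and F# minor; only the chord quality changes. Stacking thirds in F# minor on F# gives F#–A–C#–E.

F#-A-C#-E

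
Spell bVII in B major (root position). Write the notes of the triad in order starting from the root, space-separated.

The root of bVII is the lowered 7th degree: A# becomes A. In B minor the chord on A is A–C#–E.

A C# E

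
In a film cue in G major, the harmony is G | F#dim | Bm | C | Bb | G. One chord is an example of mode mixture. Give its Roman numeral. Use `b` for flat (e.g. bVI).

In G major the diatonic chords are G, Am, Bm, C, D, Em, F#dim. Of the given chords, G, F#dim, Bm and C are diatonic. Bb (Bb–D–F) doesn't fit — on degree 3 G major would have Bm (iii). Bb is the degree-3 chord of G minor, so it is the borrowed bIII.

bIII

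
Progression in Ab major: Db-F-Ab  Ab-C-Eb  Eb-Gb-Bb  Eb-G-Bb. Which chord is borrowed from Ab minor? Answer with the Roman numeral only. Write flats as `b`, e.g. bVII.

v

In Ab major the diatonic chords are Ab, Bbm, Cm, Db, Eb, Fm, Gdim. Db–F–Ab = Db, Ab–C–Eb = Ab and Eb–G–Bb = Eb are all diatonic. But Eb–Gb–Bb is foreign: the diatonic V on degree 5 is Eb, whereas Ebm comes from Ab minor. It is labeled v.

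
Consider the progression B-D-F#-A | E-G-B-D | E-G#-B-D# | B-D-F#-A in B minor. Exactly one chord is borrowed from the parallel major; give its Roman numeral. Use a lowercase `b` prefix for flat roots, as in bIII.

B minor has the diatonic set Bm, C#dim, D, Em, F#, G, A (with V from harmonic minor). B–D–F#–A = Bm7 and E–G–B–D = Em7 both belong to that set. E–G#–B–D# doesn't fit — on degree 4 B minor would have Em (iv). Emaj7 is the degree-4 chord of B major, so it is the borrowed IVmaj7.

IVmaj7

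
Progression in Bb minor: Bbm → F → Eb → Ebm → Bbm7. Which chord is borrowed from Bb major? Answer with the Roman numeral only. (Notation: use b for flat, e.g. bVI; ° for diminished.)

In Bb minor (with V from harmonic minor) the diatonic chords are Bbm, Cdim, Db, Ebm, F, Gb, Ab. Bbm, F, Ebm and Bbm7 all belong to that set. But Eb (Eb–G–Bb) is foreign: the diatonic iv on degree 4 is Ebm, whereas Eb comes from Bb major. It is labeled IV.

IV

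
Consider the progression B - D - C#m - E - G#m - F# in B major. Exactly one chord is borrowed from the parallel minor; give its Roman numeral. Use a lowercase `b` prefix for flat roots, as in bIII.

bIII

In B major the diatonic chords are B, C#m, D#m, E, F#, G#m, A#dim. B, C#m, E, G#m and F# all belong to that set. D (D–F#–A) doesn't fit — on degree 3 B major would have D#m (iii). D is the degree-3 chord of B minor, so it is the borrowed bIII.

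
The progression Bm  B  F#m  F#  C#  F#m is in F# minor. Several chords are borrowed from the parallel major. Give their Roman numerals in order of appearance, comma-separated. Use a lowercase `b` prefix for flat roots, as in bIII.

IV, I

F# minor has the diatonic set F#m, G#dim, A, Bm, C#, D, E (with V from harmonic minor). Bm, F#m and C# are all diatonic. But B (B–D#–F#) is foreign: the diatonic iv on degree 4 is Bm, whereas B comes from F# major. It is labeled IV. But F# (F#–A#–C#) is foreign: the diatonic i on degree 1 is F#m, whereas F# comes from F# major. It is labeled I.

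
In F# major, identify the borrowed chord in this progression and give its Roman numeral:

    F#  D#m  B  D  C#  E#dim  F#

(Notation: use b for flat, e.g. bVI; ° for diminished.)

The diatonic triads in F# major are F#, G#m, A#m, B, C#, D#m, E#dim. F#, D#m, B, C# and E#dim are all diatonic. But D (D–F#–A) is foreign: the diatonic vi on degree 6 is D#m, whereas D comes from F# minor. It is labeled bVI.

bVI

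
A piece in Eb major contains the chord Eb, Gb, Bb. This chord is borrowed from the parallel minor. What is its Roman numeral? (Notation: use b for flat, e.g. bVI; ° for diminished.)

i

Eb is scale degree 1 in Eb major. Eb–Gb–Bb is a minor chord — the form found in Eb minor, not the diatonic I (Eb). Borrowed into Eb major it is written i.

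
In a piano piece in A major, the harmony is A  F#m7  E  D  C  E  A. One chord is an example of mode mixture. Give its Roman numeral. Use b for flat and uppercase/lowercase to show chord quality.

bIII

A major has the diatonic set A, Bm, C#m, D, E, F#m, G#dim. A, F#m7, E and D all belong to that set. C (C–E–G) doesn't fit — on degree 3 A major would have C#m (iii). C is the degree-3 chord of A minor, so it is the borrowed bIII.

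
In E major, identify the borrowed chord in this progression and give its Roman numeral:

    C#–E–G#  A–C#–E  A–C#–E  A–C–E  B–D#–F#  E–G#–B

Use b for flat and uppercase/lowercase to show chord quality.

In E major the diatonic chords are E, F#m, G#m, A, B, C#m, D#dim. C#–E–G# = C#m, A–C#–E = A, B–D#–F# = B and E–G#–B = E are all diatonic. A–C–E is not: scale degree 4 in E major carries A (IV). In E minor the chord on that degree is Am, so here it functions as iv, borrowed from the parallel minor.

iv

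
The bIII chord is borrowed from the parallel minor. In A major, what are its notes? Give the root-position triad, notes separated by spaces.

C E G

The root of bIII is the lowered 3rd degree: C# becomes C. Stacking thirds in A minor on C gives C–E–G.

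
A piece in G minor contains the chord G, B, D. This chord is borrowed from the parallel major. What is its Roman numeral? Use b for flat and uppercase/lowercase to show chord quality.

I

The root G is the diatonic 1st degree of G minor; the borrowing shows in the chord quality. G–B–D is a major chord — the form found in G major, not the diatonic i (Gm). Borrowed into G minor it is written I.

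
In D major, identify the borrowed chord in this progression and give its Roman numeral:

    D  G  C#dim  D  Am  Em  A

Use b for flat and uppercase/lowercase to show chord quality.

v

The diatonic triads in D major are D, Em, F#m, G, A, Bm, C#dim. Of the given chords, D, G, C#dim, Em and A are diatonic. But Am (A–C–E) is foreign: the diatonic V on degree 5 is A, whereas Am comes from D minor. It is labeled v.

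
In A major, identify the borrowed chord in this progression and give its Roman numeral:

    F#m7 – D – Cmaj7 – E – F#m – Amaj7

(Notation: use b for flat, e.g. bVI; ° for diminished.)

bIIImaj7

In A major the diatonic chords are A, Bm, C#m, D, E, F#m, G#dim. F#m7, D, E, F#m and Amaj7 are all diatonic. But Cmaj7 (C–E–G–B) is foreign: the diatonic iii on degree 3 is C#m, whereas Cmaj7 comes from A minor. It is labeled bIIImaj7.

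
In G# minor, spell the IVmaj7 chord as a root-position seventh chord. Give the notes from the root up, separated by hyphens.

C#-E#-G#-B#

IVmaj7 is built on scale degree 4, which is C# in both G# minor and its parallel. Stacking thirds in G# major on C# gives C#–E#–G#–B#.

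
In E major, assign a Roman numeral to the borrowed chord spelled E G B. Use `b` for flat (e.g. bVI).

i

The root E is the diatonic 1st degree of E major; the borrowing shows in the chord quality. Diatonically E major has E (I) on that degree; E–G–B is instead the minor chord native to E minor, so it takes the label i.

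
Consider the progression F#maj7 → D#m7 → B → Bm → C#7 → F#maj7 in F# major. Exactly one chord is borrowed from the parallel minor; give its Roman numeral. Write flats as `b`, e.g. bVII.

iv

The diatonic triads in F# major are F#, G#m, A#m, B, C#, D#m, E#dim. Of the given chords, F#maj7, D#m7, B and C#7 are diatonic. Bm (B–D–F#) is not: scale degree 4 in F# major carries B (IV). In F# minor the chord on that degree is Bm, so here it functions as iv, borrowed from the parallel minor.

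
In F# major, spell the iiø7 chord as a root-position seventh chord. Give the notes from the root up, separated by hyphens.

The root, G#, is scale degree 2 — the same note in F# major and F# minor; only the chord quality changes. Building the half-diminished-seventh chord from the parallel minor on G#: G#–B–D–F#.

G#-B-D-F#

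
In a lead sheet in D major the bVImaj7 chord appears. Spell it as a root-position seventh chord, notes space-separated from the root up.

Bb D F A

bVImaj7 is built on the lowered scale degree 6. In D major degree 6 is B; lowered it becomes Bb. In D minor the chord on Bb is Bb–D–F–A.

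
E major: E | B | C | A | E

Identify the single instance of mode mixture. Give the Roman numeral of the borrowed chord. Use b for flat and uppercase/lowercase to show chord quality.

In E major the diatonic chords are E, F#m, G#m, A, B, C#m, D#dim. E, B and A are all diatonic. But C (C–E–G) is foreign: the diatonic vi on degree 6 is C#m, whereas C comes from E minor. It is labeled bVI.

bVI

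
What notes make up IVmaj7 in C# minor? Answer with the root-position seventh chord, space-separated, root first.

F# A# C# E#

The root, F#, is scale degree 4 — the same note in C# minor and C# major; only the chord quality changes. Building the major-seventh chord from the parallel major on F#: F#–A#–C#–E#.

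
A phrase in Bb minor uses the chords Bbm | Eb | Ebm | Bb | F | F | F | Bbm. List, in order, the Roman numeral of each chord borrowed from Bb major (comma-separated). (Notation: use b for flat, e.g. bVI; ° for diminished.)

In Bb minor (with V from harmonic minor) the diatonic chords are Bbm, Cdim, Db, Ebm, F, Gb, Ab. Of the given chords, Bbm, Ebm and F are diatonic. But Eb (Eb–G–Bb) is foreign: the diatonic iv on degree 4 is Ebm, whereas Eb comes from Bb major. It is labeled IV. But Bb (Bb–D–F) is foreign: the diatonic i on degree 1 is Bbm, whereas Bb comes from Bb major. It is labeled I.

IV, I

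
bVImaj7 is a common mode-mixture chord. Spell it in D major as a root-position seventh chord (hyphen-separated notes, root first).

Bb-D-F-A

The root of bVImaj7 is the lowered 6th degree: B becomes Bb. Stacking thirds in D minor on Bb gives Bb–D–F–A.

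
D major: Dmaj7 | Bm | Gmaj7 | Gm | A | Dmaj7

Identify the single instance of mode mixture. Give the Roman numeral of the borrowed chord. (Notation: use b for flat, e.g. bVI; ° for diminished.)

iv

D major has the diatonic set D, Em, F#m, G, A, Bm, C#dim. Of the given chords, Dmaj7, Bm, Gmaj7 and A are diatonic. Gm (G–Bb–D) doesn't fit — on degree 4 D major would have G (IV). Gm is the degree-4 chord of D minor, so it is the borrowed iv.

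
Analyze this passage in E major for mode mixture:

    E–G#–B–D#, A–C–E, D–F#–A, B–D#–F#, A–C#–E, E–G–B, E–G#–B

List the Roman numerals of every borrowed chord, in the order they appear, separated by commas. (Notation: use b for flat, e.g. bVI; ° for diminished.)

The diatonic triads in E major are E, F#m, G#m, A, B, C#m, D#dim. E–G#–B–D# = Emaj7, B–D#–F# = B, A–C#–E = A and E–G#–B = E all belong to that set. But A–C–E is foreign: the diatonic IV on degree 4 is A, whereas Am comes from E minor. It is labeled iv. D–F#–A doesn't fit — on degree 7 E major would have D#dim (vii°). D is the degree-7 chord of E minor, so it is the borrowed bVII. But E–G–B is foreign: the diatonic I on degree 1 is E, whereas Em comes from E minor. It is labeled i.

iv, bVII, i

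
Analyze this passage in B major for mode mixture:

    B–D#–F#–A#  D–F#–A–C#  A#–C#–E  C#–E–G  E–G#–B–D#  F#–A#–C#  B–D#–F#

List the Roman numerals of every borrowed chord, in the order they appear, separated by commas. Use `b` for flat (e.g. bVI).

The diatonic triads in B major are B, C#m, D#m, E, F#, G#m, A#dim. B–D#–F#–A# = Bmaj7, A#–C#–E = A#dim, E–G#–B–D# = Emaj7, F#–A#–C# = F# and B–D#–F# = B are all diatonic. D–F#–A–C# doesn't fit — on degree 3 B major would have D#m (iii). Dmaj7 is the degree-3 chord of B minor, so it is the borrowed bIIImaj7. C#–E–G is not: scale degree 2 in B major carries C#m (ii). In B minor the chord on that degree is C#dim, so here it functions as ii°, borrowed from the parallel minor.

bIIImaj7, ii°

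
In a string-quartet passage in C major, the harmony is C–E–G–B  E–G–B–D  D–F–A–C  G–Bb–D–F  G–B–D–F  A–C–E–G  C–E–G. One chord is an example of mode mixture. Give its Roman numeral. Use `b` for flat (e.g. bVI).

v7

In C major the diatonic chords are C, Dm, Em, F, G, Am, Bdim. Of the given chords, C–E–G–B = Cmaj7, E–G–B–D = Em7, D–F–A–C = Dm7, G–B–D–F = G7, A–C–E–G = Am7 and C–E–G = C are diatonic. But G–Bb–D–F is foreign: the diatonic V on degree 5 is G, whereas Gm7 comes from C minor. It is labeled v7.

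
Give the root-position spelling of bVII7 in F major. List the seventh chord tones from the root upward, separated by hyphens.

The root of bVII7 is the lowered 7th degree: E becomes Eb. Building the dominant-seventh chord from the parallel minor on Eb: Eb–G–Bb–Db.

Eb-G-Bb-Db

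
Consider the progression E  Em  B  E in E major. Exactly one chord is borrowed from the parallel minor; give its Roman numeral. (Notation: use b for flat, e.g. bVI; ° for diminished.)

i

The diatonic triads in E major are E, F#m, G#m, A, B, C#m, D#dim. E and B are both diatonic. Em (E–G–B) is not: scale degree 1 in E major carries E (I). In E minor the chord on that degree is Em, so here it functions as i, borrowed from the parallel minor.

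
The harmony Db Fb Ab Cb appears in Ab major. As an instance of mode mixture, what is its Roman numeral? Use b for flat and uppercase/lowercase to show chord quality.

iv7

Db is scale degree 4 in Ab major. Diatonically Ab major has Db (IV) on that degree; Db–Fb–Ab–Cb is instead the minor-seventh chord native to Ab minor, so it takes the label iv7.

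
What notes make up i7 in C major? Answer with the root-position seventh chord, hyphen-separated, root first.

C-Eb-G-Bb

i7 is built on scale degree 1, which is C in both C major and its parallel. Building the minor-seventh chord from the parallel minor on C: C–Eb–G–Bb.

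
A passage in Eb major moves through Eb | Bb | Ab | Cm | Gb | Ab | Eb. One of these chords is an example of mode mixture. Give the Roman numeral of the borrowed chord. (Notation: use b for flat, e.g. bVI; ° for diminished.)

bIII

Eb major has the diatonic set Eb, Fm, Gm, Ab, Bb, Cm, Ddim. Of the given chords, Eb, Bb, Ab and Cm are diatonic. But Gb (Gb–Bb–Db) is foreign: the diatonic iii on degree 3 is Gm, whereas Gb comes from Eb minor. It is labeled bIII.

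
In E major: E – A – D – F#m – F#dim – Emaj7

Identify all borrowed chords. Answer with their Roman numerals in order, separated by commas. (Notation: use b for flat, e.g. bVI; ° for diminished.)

bVII, ii°

E major has the diatonic set E, F#m, G#m, A, B, C#m, D#dim. Of the given chords, E, A, F#m and Emaj7 are diatonic. But D (D–F#–A) is foreign: the diatonic vii° on degree 7 is D#dim, whereas D comes from E minor. It is labeled bVII. But F#dim (F#–A–C) is foreign: the diatonic ii on degree 2 is F#m, whereas F#dim comes from E minor. It is labeled ii°.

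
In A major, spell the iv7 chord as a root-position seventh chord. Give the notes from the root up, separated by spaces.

The root, D, is scale degree 4 — the same note in A major and A minor; only the chord quality changes. In A minor the chord on D is D–F–A–C.

D F A C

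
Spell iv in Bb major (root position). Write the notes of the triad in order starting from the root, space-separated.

iv is built on scale degree 4, which is Eb in both Bb major and its parallel. Building the minor chord from the parallel minor on Eb: Eb–Gb–Bb.

Eb Gb Bb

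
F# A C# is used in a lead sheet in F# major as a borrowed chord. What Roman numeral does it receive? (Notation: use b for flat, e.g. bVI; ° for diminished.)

F# is scale degree 1 in F# major. Diatonically F# major has F# (I) on that degree; F#–A–C# is instead the minor chord native to F# minor, so it takes the label i.

i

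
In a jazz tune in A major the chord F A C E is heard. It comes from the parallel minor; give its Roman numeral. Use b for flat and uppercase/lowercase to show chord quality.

bVImaj7

In A major scale degree 6 is F#; F is its lowered form, from A minor. The diatonic chord on degree 6 would be F#m (vi), but F–A–C–E is the major-seventh chord from A minor. As a borrowed chord it is labeled bVImaj7.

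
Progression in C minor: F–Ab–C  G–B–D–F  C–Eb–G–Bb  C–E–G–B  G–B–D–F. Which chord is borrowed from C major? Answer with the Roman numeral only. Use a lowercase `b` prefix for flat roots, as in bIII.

In C minor (with V from harmonic minor) the diatonic chords are Cm, Ddim, Eb, Fm, G, Ab, Bb. Of the given chords, F–Ab–C = Fm, G–B–D–F = G7 and C–Eb–G–Bb = Cm7 are diatonic. But C–E–G–B is foreign: the diatonic i on degree 1 is Cm, whereas Cmaj7 comes from C major. It is labeled Imaj7.

Imaj7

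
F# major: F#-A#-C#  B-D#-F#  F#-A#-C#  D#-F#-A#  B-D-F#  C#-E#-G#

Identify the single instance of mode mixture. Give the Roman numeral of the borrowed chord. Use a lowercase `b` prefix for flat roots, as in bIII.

iv

In F# major the diatonic chords are F#, G#m, A#m, B, C#, D#m, E#dim. F#–A#–C# = F#, B–D#–F# = B, D#–F#–A# = D#m and C#–E#–G# = C# are all diatonic. B–D–F# is not: scale degree 4 in F# major carries B (IV). In F# minor the chord on that degree is Bm, so here it functions as iv, borrowed from the parallel minor.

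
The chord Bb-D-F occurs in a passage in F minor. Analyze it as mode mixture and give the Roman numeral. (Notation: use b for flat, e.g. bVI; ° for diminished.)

IV

Bb is scale degree 4 in F minor. The diatonic chord on degree 4 would be Bbm (iv), but Bb–D–F is the major chord from F major. As a borrowed chord it is labeled IV.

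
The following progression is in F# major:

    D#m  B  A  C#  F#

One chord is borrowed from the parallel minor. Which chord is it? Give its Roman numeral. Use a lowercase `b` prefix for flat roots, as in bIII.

bIII

The diatonic triads in F# major are F#, G#m, A#m, B, C#, D#m, E#dim. Of the given chords, D#m, B, C# and F# are diatonic. But A (A–C#–E) is foreign: the diatonic iii on degree 3 is A#m, whereas A comes from F# minor. It is labeled bIII.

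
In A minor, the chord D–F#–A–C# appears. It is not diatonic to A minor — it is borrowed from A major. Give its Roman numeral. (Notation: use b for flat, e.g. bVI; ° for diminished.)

D is scale degree 4 in A minor. Diatonically A minor has Dm (iv) on that degree; D–F#–A–C# is instead the major-seventh chord native to A major, so it takes the label IVmaj7.

IVmaj7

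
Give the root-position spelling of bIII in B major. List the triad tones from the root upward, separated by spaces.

The root of bIII is the lowered 3rd degree: D# becomes D. In B minor the chord on D is D–F#–A.

D F# A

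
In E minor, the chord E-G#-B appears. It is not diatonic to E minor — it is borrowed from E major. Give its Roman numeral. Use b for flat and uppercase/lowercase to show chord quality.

I

The root E is the diatonic 1st degree of E minor; the borrowing shows in the chord quality. Diatonically E minor has Em (i) on that degree; E–G#–B is instead the major chord native to E major, so it takes the label I.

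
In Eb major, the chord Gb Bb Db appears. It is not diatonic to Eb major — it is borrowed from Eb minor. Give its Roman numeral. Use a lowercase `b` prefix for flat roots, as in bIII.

Gb is the lowered form of scale degree 3 in Eb major (the diatonic degree 3 is G). The diatonic chord on degree 3 would be Gm (iii), but Gb–Bb–Db is the major chord from Eb minor. As a borrowed chord it is labeled bIII.

bIII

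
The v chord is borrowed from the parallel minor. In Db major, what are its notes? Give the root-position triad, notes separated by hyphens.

Ab-Cb-Eb

The root, Ab, is scale degree 5 — the same note in Db major and Db minor; only the chord quality changes. Stacking thirds in Db minor on Ab gives Ab–Cb–Eb.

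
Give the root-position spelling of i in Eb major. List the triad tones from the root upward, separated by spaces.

Eb Gb Bb

The root, Eb, is scale degree 1 — the same note in Eb major and Eb minor; only the chord quality changes. Building the minor chord from the parallel minor on Eb: Eb–Gb–Bb.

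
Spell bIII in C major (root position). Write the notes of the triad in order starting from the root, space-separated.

Eb G Bb

bIII is built on the lowered scale degree 3. In C major degree 3 is E; lowered it becomes Eb. In C minor the chord on Eb is Eb–G–Bb.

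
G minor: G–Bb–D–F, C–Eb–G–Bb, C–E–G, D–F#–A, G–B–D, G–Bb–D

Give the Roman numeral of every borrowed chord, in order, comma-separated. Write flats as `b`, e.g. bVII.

The diatonic triads in G minor (with V from harmonic minor) are Gm, Adim, Bb, Cm, D, Eb, F. G–Bb–D–F = Gm7, C–Eb–G–Bb = Cm7, D–F#–A = D and G–Bb–D = Gm are all diatonic. C–E–G is not: scale degree 4 in G minor carries Cm (iv). In G major the chord on that degree is C, so here it functions as IV, borrowed from the parallel major. G–B–D is not: scale degree 1 in G minor carries Gm (i). In G major the chord on that degree is G, so here it functions as I, borrowed from the parallel major.

IV, I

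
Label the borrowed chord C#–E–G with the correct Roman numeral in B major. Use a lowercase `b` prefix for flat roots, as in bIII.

C# is scale degree 2 in B major. The diatonic chord on degree 2 would be C#m (ii), but C#–E–G is the diminished chord from B minor. As a borrowed chord it is labeled ii°.

ii°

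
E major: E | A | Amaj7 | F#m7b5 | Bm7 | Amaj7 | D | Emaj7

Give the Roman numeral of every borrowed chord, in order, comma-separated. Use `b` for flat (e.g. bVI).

The diatonic triads in E major are E, F#m, G#m, A, B, C#m, D#dim. E, A, Amaj7 and Emaj7 are all diatonic. F#m7b5 (F#–A–C–E) doesn't fit — on degree 2 E major would have F#m (ii). F#m7b5 is the degree-2 chord of E minor, so it is the borrowed iiø7. Bm7 (B–D–F#–A) is not: scale degree 5 in E major carries B (V). In E minor the chord on that degree is Bm7, so here it functions as v7, borrowed from the parallel minor. But D (D–F#–A) is foreign: the diatonic vii° on degree 7 is D#dim, whereas D comes from E minor. It is labeled bVII.

iiø7, v7, bVII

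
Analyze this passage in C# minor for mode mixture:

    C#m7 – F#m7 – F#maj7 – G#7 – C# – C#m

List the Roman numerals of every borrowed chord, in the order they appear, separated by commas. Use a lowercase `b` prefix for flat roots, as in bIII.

IVmaj7, I

C# minor has the diatonic set C#m, D#dim, E, F#m, G#, A, B (with V from harmonic minor). C#m7, F#m7, G#7 and C#m are all diatonic. F#maj7 (F#–A#–C#–E#) doesn't fit — on degree 4 C# minor would have F#m (iv). F#maj7 is the degree-4 chord of C# major, so it is the borrowed IVmaj7. C# (C#–E#–G#) is not: scale degree 1 in C# minor carries C#m (i). In C# major the chord on that degree is C#, so here it functions as I, borrowed from the parallel major.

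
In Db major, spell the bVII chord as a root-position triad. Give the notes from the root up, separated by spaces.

Cb Eb Gb

The root of bVII is the lowered 7th degree: C becomes Cb. Stacking thirds in Db minor on Cb gives Cb–Eb–Gb.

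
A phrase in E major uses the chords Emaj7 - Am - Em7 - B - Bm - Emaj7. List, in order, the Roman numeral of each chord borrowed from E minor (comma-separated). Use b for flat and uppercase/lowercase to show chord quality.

iv, i7, v

E major has the diatonic set E, F#m, G#m, A, B, C#m, D#dim. Emaj7 and B both belong to that set. Am (A–C–E) is not: scale degree 4 in E major carries A (IV). In E minor the chord on that degree is Am, so here it functions as iv, borrowed from the parallel minor. Em7 (E–G–B–D) doesn't fit — on degree 1 E major would have E (I). Em7 is the degree-1 chord of E minor, so it is the borrowed i7. Bm (B–D–F#) doesn't fit — on degree 5 E major would have B (V). Bm is the degree-5 chord of E minor, so it is the borrowed v.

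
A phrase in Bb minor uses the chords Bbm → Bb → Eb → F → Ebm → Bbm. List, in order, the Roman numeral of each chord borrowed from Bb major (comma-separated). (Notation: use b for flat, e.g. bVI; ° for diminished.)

I, IV

In Bb minor (with V from harmonic minor) the diatonic chords are Bbm, Cdim, Db, Ebm, F, Gb, Ab. Bbm, F and Ebm all belong to that set. But Bb (Bb–D–F) is foreign: the diatonic i on degree 1 is Bbm, whereas Bb comes from Bb major. It is labeled I. Eb (Eb–G–Bb) doesn't fit — on degree 4 Bb minor would have Ebm (iv). Eb is the degree-4 chord of Bb major, so it is the borrowed IV.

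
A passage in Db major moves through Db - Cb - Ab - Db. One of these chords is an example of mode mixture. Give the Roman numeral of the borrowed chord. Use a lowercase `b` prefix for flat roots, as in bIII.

bVII

In Db major the diatonic chords are Db, Ebm, Fm, Gb, Ab, Bbm, Cdim. Db and Ab both belong to that set. Cb (Cb–Eb–Gb) doesn't fit — on degree 7 Db major would have Cdim (vii°). Cb is the degree-7 chord of Db minor, so it is the borrowed bVII.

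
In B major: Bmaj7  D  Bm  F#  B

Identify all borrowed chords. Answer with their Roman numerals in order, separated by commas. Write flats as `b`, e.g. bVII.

bIII, i

In B major the diatonic chords are B, C#m, D#m, E, F#, G#m, A#dim. Bmaj7, F# and B are all diatonic. D (D–F#–A) is not: scale degree 3 in B major carries D#m (iii). In B minor the chord on that degree is D, so here it functions as bIII, borrowed from the parallel minor. Bm (B–D–F#) doesn't fit — on degree 1 B major would have B (I). Bm is the degree-1 chord of B minor, so it is the borrowed i.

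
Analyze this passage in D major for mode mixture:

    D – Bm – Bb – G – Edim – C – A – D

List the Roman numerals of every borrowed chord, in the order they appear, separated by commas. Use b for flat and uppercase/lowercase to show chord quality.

bVI, ii°, bVII

In D major the diatonic chords are D, Em, F#m, G, A, Bm, C#dim. D, Bm, G and A are all diatonic. Bb (Bb–D–F) is not: scale degree 6 in D major carries Bm (vi). In D minor the chord on that degree is Bb, so here it functions as bVI, borrowed from the parallel minor. Edim (E–G–Bb) doesn't fit — on degree 2 D major would have Em (ii). Edim is the degree-2 chord of D minor, so it is the borrowed ii°. But C (C–E–G) is foreign: the diatonic vii° on degree 7 is C#dim, whereas C comes from D minor. It is labeled bVII.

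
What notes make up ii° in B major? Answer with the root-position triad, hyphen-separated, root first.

C#-E-G

The root, C#, is scale degree 2 — the same note in B major and B minor; only the chord quality changes. Stacking thirds in B minor on C# gives C#–E–G.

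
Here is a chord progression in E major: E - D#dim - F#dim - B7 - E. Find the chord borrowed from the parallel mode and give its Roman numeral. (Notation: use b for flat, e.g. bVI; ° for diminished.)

ii°

The diatonic triads in E major are E, F#m, G#m, A, B, C#m, D#dim. E, D#dim and B7 all belong to that set. But F#dim (F#–A–C) is foreign: the diatonic ii on degree 2 is F#m, whereas F#dim comes from E minor. It is labeled ii°.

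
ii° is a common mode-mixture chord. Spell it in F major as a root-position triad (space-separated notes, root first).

G Bb Db

The root, G, is scale degree 2 — the same note in F major and F minor; only the chord quality changes. In F minor the chord on G is G–Bb–Db.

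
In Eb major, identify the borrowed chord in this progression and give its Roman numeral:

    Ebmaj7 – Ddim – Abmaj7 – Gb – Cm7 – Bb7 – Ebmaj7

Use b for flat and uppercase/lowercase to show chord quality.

bIII

In Eb major the diatonic chords are Eb, Fm, Gm, Ab, Bb, Cm, Ddim. Ebmaj7, Ddim, Abmaj7, Cm7 and Bb7 all belong to that set. Gb (Gb–Bb–Db) doesn't fit — on degree 3 Eb major would have Gm (iii). Gb is the degree-3 chord of Eb minor, so it is the borrowed bIII.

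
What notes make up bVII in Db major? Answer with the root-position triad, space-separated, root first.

The root of bVII is the lowered 7th degree: C becomes Cb. In Db minor the chord on Cb is Cb–Eb–Gb.

Cb Eb Gb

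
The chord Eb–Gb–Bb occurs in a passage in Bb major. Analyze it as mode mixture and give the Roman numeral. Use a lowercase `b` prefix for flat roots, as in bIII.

Eb is scale degree 4 in Bb major. Diatonically Bb major has Eb (IV) on that degree; Eb–Gb–Bb is instead the minor chord native to Bb minor, so it takes the label iv.

iv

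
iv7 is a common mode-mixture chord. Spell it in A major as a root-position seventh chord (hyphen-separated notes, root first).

D-F-A-C

The root, D, is scale degree 4 — the same note in A major and A minor; only the chord quality changes. Stacking thirds in A minor on D gives D–F–A–C.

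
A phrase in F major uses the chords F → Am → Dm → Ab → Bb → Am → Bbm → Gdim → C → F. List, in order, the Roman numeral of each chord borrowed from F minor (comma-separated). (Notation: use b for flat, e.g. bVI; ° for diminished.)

bIII, iv, ii°

The diatonic triads in F major are F, Gm, Am, Bb, C, Dm, Edim. Of the given chords, F, Am, Dm, Bb and C are diatonic. Ab (Ab–C–Eb) is not: scale degree 3 in F major carries Am (iii). In F minor the chord on that degree is Ab, so here it functions as bIII, borrowed from the parallel minor. Bbm (Bb–Db–F) is not: scale degree 4 in F major carries Bb (IV). In F minor the chord on that degree is Bbm, so here it functions as iv, borrowed from the parallel minor. Gdim (G–Bb–Db) is not: scale degree 2 in F major carries Gm (ii). In F minor the chord on that degree is Gdim, so here it functions as ii°, borrowed from the parallel minor.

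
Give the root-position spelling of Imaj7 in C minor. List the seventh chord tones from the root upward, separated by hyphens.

Imaj7 is built on scale degree 1, which is C in both C minor and its parallel. Building the major-seventh chord from the parallel major on C: C–E–G–B.

C-E-G-B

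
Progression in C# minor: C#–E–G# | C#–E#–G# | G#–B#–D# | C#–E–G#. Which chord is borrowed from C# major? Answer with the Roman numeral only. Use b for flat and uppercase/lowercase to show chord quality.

In C# minor (with V from harmonic minor) the diatonic chords are C#m, D#dim, E, F#m, G#, A, B. C#–E–G# = C#m and G#–B#–D# = G# both belong to that set. But C#–E#–G# is foreign: the diatonic i on degree 1 is C#m, whereas C# comes from C# major. It is labeled I.

I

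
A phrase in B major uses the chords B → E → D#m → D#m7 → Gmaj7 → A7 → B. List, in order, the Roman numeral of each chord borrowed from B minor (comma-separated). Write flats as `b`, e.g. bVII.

bVImaj7, bVII7

B major has the diatonic set B, C#m, D#m, E, F#, G#m, A#dim. Of the given chords, B, E, D#m and D#m7 are diatonic. Gmaj7 (G–B–D–F#) doesn't fit — on degree 6 B major would have G#m (vi). Gmaj7 is the degree-6 chord of B minor, so it is the borrowed bVImaj7. A7 (A–C#–E–G) is not: scale degree 7 in B major carries A#dim (vii°). In B minor the chord on that degree is A7, so here it functions as bVII7, borrowed from the parallel minor.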